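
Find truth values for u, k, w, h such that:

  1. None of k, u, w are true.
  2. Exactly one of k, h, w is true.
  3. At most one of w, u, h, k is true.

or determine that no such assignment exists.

u: False, k: False, w: False, h: True

  (1) {k, u, w}: 0 true — none ✓
  (2) {k, h, w}: 1 true — exactly one ✓
  (3) {w, u, h, k}: 1 true — at most one ✓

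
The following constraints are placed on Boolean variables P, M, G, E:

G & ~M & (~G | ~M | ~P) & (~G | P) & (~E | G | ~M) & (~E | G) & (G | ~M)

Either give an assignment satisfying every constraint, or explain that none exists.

P=T, M=F, G=T, E=F

Unit clause (G) forces G = True.
Unit clause (~M) forces M = False.
In (~G | P) only P is left, so P = True.
Set E = False.
Check each clause:
  (G): G holds.
  (~M): ~M holds.
  (~G | ~M | ~P): ~M holds.
  (~G | P): P holds.
  (~E | G | ~M): ~E holds.
  (~E | G): ~E holds.
  (G | ~M): G holds.
All clauses satisfied.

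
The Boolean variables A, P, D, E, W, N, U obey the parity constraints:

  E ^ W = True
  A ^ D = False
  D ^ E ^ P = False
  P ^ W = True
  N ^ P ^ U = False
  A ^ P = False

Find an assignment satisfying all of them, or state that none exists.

A: False, P: False, D: False, E: False, W: True, N: True, U: True

E ^ W = F ^ T = True ✓
A ^ D = F ^ F = False ✓
D ^ E ^ P = F ^ F ^ F = False ✓
P ^ W = F ^ T = True ✓
N ^ P ^ U = T ^ F ^ T = False ✓
A ^ P = F ^ F = False ✓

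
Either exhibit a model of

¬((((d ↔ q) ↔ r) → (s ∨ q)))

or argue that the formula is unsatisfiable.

q=F; d=T; r=F; s=F

  ¬((((d ↔ q) ↔ r) → (s ∨ q))) = True
    ((d ↔ q) ↔ r) → (s ∨ q) = False
      (d ↔ q) ↔ r = True
        d ↔ q = False
      s ∨ q = False
The formula evaluates to True.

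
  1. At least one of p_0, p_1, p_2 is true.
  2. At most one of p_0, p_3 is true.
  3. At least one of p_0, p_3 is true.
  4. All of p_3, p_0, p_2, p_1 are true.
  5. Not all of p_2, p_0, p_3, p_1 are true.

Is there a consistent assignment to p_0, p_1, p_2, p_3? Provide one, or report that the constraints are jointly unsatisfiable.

Case p_0 = True:
  (2) with p_0=T forces p_3 = False.
  Constraint (4) is violated (p_3=F) — contradiction.
Case p_0 = False:
  Constraint (4) is violated (p_0=F) — contradiction.
Both cases fail — unsatisfiable.

Unsatisfiable — no assignment works.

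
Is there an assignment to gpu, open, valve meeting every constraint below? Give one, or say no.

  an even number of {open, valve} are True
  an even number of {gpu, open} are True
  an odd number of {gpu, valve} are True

The formula is unsatisfiable.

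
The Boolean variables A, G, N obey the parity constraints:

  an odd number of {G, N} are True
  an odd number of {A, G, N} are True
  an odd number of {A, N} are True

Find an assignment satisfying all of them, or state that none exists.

A=F, G=F, N=T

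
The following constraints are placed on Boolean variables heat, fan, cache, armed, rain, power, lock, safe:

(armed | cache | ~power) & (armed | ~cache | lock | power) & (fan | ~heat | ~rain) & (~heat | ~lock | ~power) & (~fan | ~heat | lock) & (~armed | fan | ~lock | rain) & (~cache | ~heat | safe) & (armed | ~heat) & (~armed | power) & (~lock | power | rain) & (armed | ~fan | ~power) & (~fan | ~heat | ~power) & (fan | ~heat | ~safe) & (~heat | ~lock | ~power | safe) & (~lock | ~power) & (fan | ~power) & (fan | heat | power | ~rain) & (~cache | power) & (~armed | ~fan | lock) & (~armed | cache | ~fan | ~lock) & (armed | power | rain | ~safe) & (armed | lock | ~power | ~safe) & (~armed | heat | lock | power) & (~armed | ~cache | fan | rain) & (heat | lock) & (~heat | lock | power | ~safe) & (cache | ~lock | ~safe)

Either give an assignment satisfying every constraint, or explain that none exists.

Try heat = True:
  (armed | ~heat) forces armed = True.
  (~armed | power) forces power = True.
  (~heat | ~lock | ~power) forces lock = False.
  (~fan | ~heat | lock) forces fan = False.
  clause (fan | ~power) is falsified — backtrack.
So heat = False.
  then (heat | lock) forces lock = True.
  then (~lock | ~power) forces power = False.
  then (~cache | power) forces cache = False.
  then (cache | ~lock | ~safe) forces safe = False.
  then (~armed | power) forces armed = False.
  then (~lock | power | rain) forces rain = True.
  then (fan | heat | power | ~rain) forces fan = True.
All clauses satisfied.

heat = False, fan = True, cache = False, armed = False, rain = True, power = False, lock = True, safe = False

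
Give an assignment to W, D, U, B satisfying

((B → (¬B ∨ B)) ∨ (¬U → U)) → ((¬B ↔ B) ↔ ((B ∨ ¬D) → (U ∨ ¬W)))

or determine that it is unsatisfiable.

W = True, D = False, U = False, B = False

  ((B → (¬B ∨ B)) ∨ (¬U → U)) → ((¬B ↔ B) ↔ ((B ∨ ¬D) → (U ∨ ¬W))) = True
    (B → (¬B ∨ B)) ∨ (¬U → U) = True
      B → (¬B ∨ B) = True
        ¬B ∨ B = True
          ¬B = True
      ¬U → U = False
        ¬U = True
    (¬B ↔ B) ↔ ((B ∨ ¬D) → (U ∨ ¬W)) = True
      ¬B ↔ B = False
        ¬B = True
      (B ∨ ¬D) → (U ∨ ¬W) = False
        B ∨ ¬D = True
          ¬D = True
        U ∨ ¬W = False
          ¬W = False
The formula evaluates to True.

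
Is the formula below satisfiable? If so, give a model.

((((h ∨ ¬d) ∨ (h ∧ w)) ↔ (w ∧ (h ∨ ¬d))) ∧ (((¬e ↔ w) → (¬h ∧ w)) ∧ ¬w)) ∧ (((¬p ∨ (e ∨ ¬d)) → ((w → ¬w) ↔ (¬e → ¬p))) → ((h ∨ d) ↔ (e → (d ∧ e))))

d = True; h = False; p = True; e = False; w = False

  (((h ∨ ¬d) ∨ (h ∧ w)) ↔ (w ∧ (h ∨ ¬d))) ∧ (((¬e ↔ w) → (¬h ∧ w)) ∧ ¬w) = True
    ((h ∨ ¬d) ∨ (h ∧ w)) ↔ (w ∧ (h ∨ ¬d)) = True
      (h ∨ ¬d) ∨ (h ∧ w) = False
        h ∨ ¬d = False
          ¬d = False
        h ∧ w = False
      w ∧ (h ∨ ¬d) = False
        h ∨ ¬d = False
          ¬d = False
    ((¬e ↔ w) → (¬h ∧ w)) ∧ ¬w = True
      (¬e ↔ w) → (¬h ∧ w) = True
        ¬e ↔ w = False
          ¬e = True
        ¬h ∧ w = False
          ¬h = True
      ¬w = True
  ((¬p ∨ (e ∨ ¬d)) → ((w → ¬w) ↔ (¬e → ¬p))) → ((h ∨ d) ↔ (e → (d ∧ e))) = True
    (¬p ∨ (e ∨ ¬d)) → ((w → ¬w) ↔ (¬e → ¬p)) = True
      ¬p ∨ (e ∨ ¬d) = False
        ¬p = False
        e ∨ ¬d = False
          ¬d = False
      (w → ¬w) ↔ (¬e → ¬p) = False
        w → ¬w = True
          ¬w = True
        ¬e → ¬p = False
          ¬e = True
          ¬p = False
    (h ∨ d) ↔ (e → (d ∧ e)) = True
      h ∨ d = True
      e → (d ∧ e) = True
        d ∧ e = False
Both conjuncts True, so the formula holds.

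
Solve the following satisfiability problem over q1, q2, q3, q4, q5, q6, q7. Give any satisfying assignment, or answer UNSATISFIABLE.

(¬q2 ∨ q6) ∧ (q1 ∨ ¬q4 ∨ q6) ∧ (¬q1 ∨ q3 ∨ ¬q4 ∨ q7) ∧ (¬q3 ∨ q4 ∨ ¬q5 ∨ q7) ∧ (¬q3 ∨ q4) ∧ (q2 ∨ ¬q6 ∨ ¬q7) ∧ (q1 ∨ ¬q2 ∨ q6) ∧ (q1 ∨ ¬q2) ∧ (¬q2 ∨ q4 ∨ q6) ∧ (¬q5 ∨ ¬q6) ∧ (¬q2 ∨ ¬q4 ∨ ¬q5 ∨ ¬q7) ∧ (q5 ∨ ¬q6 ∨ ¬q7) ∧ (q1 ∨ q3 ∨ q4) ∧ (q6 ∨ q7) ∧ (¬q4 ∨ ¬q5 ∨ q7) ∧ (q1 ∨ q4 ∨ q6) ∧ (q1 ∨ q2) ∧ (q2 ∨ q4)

Set q1 = True.
Set q2 = False.
  then (q2 ∨ q4) forces q4 = True.
Set q3 = False.
  then (¬q1 ∨ q3 ∨ ¬q4 ∨ q7) forces q7 = True.
  then (q2 ∨ ¬q6 ∨ ¬q7) forces q6 = False.
Set q5 = False.
All clauses satisfied.

q1 = True; q2 = False; q3 = False; q4 = True; q5 = False; q6 = False; q7 = True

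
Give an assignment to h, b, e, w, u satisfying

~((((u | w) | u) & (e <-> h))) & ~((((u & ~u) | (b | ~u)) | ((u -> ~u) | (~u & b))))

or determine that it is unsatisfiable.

h = False, b = False, e = True, w = True, u = True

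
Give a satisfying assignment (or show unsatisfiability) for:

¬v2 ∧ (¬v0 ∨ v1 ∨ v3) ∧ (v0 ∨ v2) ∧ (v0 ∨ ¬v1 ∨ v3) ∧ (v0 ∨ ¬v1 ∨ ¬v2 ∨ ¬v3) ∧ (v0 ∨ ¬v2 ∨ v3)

Unit clause (¬v2) forces v2 = False.
In (v0 ∨ v2) only v0 is left, so v0 = True.
Set v1 = True.
Set v3 = False.
All clauses satisfied.

v0=T, v1=T, v2=F, v3=F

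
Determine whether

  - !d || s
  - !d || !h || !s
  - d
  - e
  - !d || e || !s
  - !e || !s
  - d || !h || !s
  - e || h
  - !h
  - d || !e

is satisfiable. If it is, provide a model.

Unsatisfiable

Case e = True:
  (d) forces d = True.
  (!d || s) forces s = True.
  Clause (!e || !s) is falsified — contradiction.
Case e = False:
  Clause (e) is falsified — contradiction.
Both cases fail, so the formula is unsatisfiable.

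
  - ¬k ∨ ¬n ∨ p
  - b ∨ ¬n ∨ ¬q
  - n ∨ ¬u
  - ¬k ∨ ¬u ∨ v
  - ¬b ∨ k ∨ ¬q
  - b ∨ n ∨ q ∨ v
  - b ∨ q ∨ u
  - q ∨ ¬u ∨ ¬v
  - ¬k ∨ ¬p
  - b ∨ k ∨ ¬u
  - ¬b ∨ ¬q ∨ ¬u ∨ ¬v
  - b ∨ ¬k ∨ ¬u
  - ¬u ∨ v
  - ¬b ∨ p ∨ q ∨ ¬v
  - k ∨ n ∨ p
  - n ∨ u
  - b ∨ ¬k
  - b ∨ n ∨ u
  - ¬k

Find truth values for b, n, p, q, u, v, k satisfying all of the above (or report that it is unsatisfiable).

b: True; n: True; p: True; q: False; u: False; v: True; k: False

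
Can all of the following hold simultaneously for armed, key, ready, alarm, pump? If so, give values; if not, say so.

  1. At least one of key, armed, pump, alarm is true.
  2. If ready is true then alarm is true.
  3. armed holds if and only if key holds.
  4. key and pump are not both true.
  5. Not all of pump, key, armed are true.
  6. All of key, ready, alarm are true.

armed = True, key = True, ready = True, alarm = True, pump = False

  (1) {key, armed, pump, alarm}: 3 true — at least one ✓
  (2) ready=T ⇒ alarm: T ✓
  (3) armed=T, key=T — same ✓
  (4) key=T, pump=F — not both ✓
  (5) {pump, key, armed}: 2/3 true — not all ✓
  (6) {key, ready, alarm}: all 3 true ✓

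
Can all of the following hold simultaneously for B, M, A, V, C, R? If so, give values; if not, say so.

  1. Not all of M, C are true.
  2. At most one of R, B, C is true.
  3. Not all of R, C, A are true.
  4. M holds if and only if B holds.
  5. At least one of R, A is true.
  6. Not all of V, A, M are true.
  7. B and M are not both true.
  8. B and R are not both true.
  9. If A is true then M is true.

B = False, M = False, A = False, V = True, C = False, R = True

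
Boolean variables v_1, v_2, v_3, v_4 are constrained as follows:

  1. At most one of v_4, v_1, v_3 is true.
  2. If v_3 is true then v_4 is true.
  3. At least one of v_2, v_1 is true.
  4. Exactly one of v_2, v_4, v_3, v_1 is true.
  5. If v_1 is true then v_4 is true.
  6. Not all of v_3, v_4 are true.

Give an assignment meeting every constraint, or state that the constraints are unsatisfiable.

v_1: False, v_2: True, v_3: False, v_4: False

  (1) {v_4, v_1, v_3}: 0 true — at most one ✓
  (2) v_3=F ⇒ v_4: vacuous ✓
  (3) {v_2, v_1}: 1 true — at least one ✓
  (4) {v_2, v_4, v_3, v_1}: 1 true — exactly one ✓
  (5) v_1=F ⇒ v_4: vacuous ✓
  (6) {v_3, v_4}: 0/2 true — not all ✓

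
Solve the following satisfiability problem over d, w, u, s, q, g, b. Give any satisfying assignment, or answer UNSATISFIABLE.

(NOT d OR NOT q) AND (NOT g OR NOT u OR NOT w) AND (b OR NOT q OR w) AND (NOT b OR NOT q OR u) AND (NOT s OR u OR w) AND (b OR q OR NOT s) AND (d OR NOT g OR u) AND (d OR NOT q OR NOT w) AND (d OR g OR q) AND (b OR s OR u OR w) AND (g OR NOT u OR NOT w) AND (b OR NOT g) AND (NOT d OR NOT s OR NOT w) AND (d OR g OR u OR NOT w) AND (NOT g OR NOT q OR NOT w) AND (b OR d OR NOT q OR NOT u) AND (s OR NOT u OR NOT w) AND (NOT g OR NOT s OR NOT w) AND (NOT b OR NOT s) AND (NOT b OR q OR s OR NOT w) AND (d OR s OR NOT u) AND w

d=T; w=T; u=F; s=F; q=F; g=F; b=F

Unit clause (w) forces w = True.
Set d = True.
  then (NOT d OR NOT q) forces q = False.
  then (NOT d OR NOT s OR NOT w) forces s = False.
  then (s OR NOT u OR NOT w) forces u = False.
  then (NOT b OR q OR s OR NOT w) forces b = False.
  then (b OR NOT g) forces g = False.
All clauses satisfied.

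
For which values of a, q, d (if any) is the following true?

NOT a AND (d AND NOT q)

a=F, q=F, d=T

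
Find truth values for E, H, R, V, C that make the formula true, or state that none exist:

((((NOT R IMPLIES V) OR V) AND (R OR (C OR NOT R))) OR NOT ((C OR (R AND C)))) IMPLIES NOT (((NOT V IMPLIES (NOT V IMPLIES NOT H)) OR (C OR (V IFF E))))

E = True, H = True, R = False, V = False, C = False

  ((((NOT R IMPLIES V) OR V) AND (R OR (C OR NOT R))) OR NOT ((C OR (R AND C)))) IMPLIES NOT (((NOT V IMPLIES (NOT V IMPLIES NOT H)) OR (C OR (V IFF E)))) = True
    (((NOT R IMPLIES V) OR V) AND (R OR (C OR NOT R))) OR NOT ((C OR (R AND C))) = True
      ((NOT R IMPLIES V) OR V) AND (R OR (C OR NOT R)) = False
        (NOT R IMPLIES V) OR V = False
          NOT R IMPLIES V = False
            NOT R = True
        R OR (C OR NOT R) = True
          C OR NOT R = True
            NOT R = True
      NOT ((C OR (R AND C))) = True
        C OR (R AND C) = False
          R AND C = False
    NOT (((NOT V IMPLIES (NOT V IMPLIES NOT H)) OR (C OR (V IFF E)))) = True
      (NOT V IMPLIES (NOT V IMPLIES NOT H)) OR (C OR (V IFF E)) = False
        NOT V IMPLIES (NOT V IMPLIES NOT H) = False
          NOT V = True
          NOT V IMPLIES NOT H = False
            NOT V = True
            NOT H = False
        C OR (V IFF E) = False
          V IFF E = False
The formula evaluates to True.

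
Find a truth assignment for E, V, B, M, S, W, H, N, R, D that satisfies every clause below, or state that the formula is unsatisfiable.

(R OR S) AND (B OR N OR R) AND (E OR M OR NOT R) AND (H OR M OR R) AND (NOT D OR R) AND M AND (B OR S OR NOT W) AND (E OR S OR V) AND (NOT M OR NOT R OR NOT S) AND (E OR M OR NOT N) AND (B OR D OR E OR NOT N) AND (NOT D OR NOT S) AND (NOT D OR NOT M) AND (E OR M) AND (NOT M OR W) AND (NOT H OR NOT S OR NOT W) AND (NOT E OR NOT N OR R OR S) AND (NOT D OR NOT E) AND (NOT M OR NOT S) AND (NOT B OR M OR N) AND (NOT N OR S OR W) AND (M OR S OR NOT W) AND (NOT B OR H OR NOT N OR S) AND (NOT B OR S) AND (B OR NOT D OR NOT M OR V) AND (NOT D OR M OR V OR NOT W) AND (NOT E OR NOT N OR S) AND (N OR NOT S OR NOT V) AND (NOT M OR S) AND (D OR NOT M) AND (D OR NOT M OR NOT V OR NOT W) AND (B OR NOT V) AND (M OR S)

No satisfying assignment exists.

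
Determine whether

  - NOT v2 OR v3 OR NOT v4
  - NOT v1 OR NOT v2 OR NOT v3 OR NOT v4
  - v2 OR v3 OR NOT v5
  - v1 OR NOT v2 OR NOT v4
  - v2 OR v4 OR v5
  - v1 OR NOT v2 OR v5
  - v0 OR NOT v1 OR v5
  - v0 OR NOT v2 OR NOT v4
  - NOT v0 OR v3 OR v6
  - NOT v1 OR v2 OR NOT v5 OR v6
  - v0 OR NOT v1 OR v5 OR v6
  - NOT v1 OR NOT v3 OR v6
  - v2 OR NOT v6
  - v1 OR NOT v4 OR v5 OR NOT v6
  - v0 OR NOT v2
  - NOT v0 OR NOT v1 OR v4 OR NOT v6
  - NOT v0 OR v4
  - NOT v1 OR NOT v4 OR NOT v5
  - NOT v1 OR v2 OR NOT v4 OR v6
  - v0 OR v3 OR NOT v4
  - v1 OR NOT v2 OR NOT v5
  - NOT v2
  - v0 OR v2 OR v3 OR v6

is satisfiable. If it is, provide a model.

v0: True, v1: False, v2: False, v3: True, v4: True, v5: True, v6: False

Unit clause (NOT v2) forces v2 = False.
In (v2 OR NOT v6) only NOT v6 is left, so v6 = False.
Set v0 = True.
  then (NOT v0 OR v3 OR v6) forces v3 = True.
  then (NOT v1 OR NOT v3 OR v6) forces v1 = False.
  then (NOT v0 OR v4) forces v4 = True.
Set v5 = True.
All clauses satisfied.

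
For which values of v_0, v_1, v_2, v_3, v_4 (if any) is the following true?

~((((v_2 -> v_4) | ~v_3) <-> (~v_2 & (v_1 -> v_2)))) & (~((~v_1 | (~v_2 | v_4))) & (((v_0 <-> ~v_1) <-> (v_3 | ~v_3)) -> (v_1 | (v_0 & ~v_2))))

v_0=T, v_1=T, v_2=T, v_3=F, v_4=F

  ~((((v_2 -> v_4) | ~v_3) <-> (~v_2 & (v_1 -> v_2)))) = True
    ((v_2 -> v_4) | ~v_3) <-> (~v_2 & (v_1 -> v_2)) = False
      (v_2 -> v_4) | ~v_3 = True
        v_2 -> v_4 = False
        ~v_3 = True
      ~v_2 & (v_1 -> v_2) = False
        ~v_2 = False
        v_1 -> v_2 = True
  ~((~v_1 | (~v_2 | v_4))) & (((v_0 <-> ~v_1) <-> (v_3 | ~v_3)) -> (v_1 | (v_0 & ~v_2))) = True
    ~((~v_1 | (~v_2 | v_4))) = True
      ~v_1 | (~v_2 | v_4) = False
        ~v_1 = False
        ~v_2 | v_4 = False
          ~v_2 = False
    ((v_0 <-> ~v_1) <-> (v_3 | ~v_3)) -> (v_1 | (v_0 & ~v_2)) = True
      (v_0 <-> ~v_1) <-> (v_3 | ~v_3) = False
        v_0 <-> ~v_1 = False
          ~v_1 = False
        v_3 | ~v_3 = True
          ~v_3 = True
      v_1 | (v_0 & ~v_2) = True
        v_0 & ~v_2 = False
          ~v_2 = False
Both conjuncts True, so the formula holds.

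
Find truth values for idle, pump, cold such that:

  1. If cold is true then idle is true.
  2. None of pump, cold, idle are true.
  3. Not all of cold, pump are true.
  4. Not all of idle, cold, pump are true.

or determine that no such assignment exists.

idle = False, pump = False, cold = False

  (1) cold=F ⇒ idle: vacuous ✓
  (2) {pump, cold, idle}: 0 true — none ✓
  (3) {cold, pump}: 0/2 true — not all ✓
  (4) {idle, cold, pump}: 0/3 true — not all ✓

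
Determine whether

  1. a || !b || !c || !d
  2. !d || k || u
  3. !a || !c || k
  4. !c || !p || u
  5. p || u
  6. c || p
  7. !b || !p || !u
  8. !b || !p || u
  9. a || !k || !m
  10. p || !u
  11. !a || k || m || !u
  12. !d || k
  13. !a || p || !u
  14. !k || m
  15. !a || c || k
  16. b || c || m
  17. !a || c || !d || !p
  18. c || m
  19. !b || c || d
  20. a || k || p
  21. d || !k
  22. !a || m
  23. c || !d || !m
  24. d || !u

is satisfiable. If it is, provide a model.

Set d = True.
  then (!d || k) forces k = True.
  then (!k || m) forces m = True.
  then (c || !d || !m) forces c = True.
  then (a || !k || !m) forces a = True.
Try p = False:
  (p || u) forces u = True.
  clause (p || !u) is falsified — backtrack.
So p = True.
  then (!c || !p || u) forces u = True.
  then (!b || !p || !u) forces b = False.
All clauses satisfied.

d: True, c: True, m: True, p: True, a: True, u: True, b: False, k: True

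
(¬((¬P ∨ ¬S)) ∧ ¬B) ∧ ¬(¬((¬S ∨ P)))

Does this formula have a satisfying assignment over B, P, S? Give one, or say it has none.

B = False, P = True, S = True

  ¬((¬P ∨ ¬S)) ∧ ¬B = True
    ¬((¬P ∨ ¬S)) = True
      ¬P ∨ ¬S = False
        ¬P = False
        ¬S = False
    ¬B = True
  ¬(¬((¬S ∨ P))) = True
    ¬((¬S ∨ P)) = False
      ¬S ∨ P = True
        ¬S = False
Both conjuncts True, so the formula holds.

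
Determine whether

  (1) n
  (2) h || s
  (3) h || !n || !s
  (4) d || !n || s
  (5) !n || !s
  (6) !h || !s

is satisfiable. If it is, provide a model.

Unit clause (n) forces n = True.
In (!n || !s) only !s is left, so s = False.
In (h || s) only h is left, so h = True.
In (d || !n || s) only d is left, so d = True.
All clauses satisfied.

n=T, d=T, s=F, h=T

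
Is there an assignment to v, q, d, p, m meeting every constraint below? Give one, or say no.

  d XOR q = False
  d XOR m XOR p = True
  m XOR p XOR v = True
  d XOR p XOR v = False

v=F, q=F, d=F, p=F, m=T

d XOR q = F XOR F = False ✓
d XOR m XOR p = F XOR T XOR F = True ✓
m XOR p XOR v = T XOR F XOR F = True ✓
d XOR p XOR v = F XOR F XOR F = False ✓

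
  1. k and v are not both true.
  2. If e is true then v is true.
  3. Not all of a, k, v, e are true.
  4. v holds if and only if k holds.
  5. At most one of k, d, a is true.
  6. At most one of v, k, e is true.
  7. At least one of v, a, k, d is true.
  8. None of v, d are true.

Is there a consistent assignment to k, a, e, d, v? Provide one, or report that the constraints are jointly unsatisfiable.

k = False, a = True, e = False, d = False, v = False

  (1) k=F, v=F — not both ✓
  (2) e=F ⇒ v: vacuous ✓
  (3) {a, k, v, e}: 1/4 true — not all ✓
  (4) v=F, k=F — same ✓
  (5) {k, d, a}: 1 true — at most one ✓
  (6) {v, k, e}: 0 true — at most one ✓
  (7) {v, a, k, d}: 1 true — at least one ✓
  (8) {v, d}: 0 true — none ✓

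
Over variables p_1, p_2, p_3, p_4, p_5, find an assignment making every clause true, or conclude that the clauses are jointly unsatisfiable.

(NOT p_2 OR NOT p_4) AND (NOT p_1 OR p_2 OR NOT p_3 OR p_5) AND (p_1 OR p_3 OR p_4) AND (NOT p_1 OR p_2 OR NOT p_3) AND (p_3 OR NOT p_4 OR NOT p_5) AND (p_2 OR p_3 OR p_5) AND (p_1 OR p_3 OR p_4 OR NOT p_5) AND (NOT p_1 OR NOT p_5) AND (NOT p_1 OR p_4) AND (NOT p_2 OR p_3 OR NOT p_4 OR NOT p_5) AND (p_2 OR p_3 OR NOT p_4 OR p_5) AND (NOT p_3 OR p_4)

p_1=F; p_2=F; p_3=T; p_4=T; p_5=T

Try p_1 = True:
  (NOT p_1 OR NOT p_5) forces p_5 = False.
  (NOT p_1 OR p_4) forces p_4 = True.
  (NOT p_2 OR NOT p_4) forces p_2 = False.
  (NOT p_1 OR p_2 OR NOT p_3 OR p_5) forces p_3 = False.
  clause (p_2 OR p_3 OR p_5) is falsified — backtrack.
So p_1 = False.
Set p_2 = False.
Try p_3 = False:
  (p_1 OR p_3 OR p_4) forces p_4 = True.
  (p_3 OR NOT p_4 OR NOT p_5) forces p_5 = False.
  clause (p_2 OR p_3 OR p_5) is falsified — backtrack.
So p_3 = True.
  then (NOT p_3 OR p_4) forces p_4 = True.
Set p_5 = True.
All clauses satisfied.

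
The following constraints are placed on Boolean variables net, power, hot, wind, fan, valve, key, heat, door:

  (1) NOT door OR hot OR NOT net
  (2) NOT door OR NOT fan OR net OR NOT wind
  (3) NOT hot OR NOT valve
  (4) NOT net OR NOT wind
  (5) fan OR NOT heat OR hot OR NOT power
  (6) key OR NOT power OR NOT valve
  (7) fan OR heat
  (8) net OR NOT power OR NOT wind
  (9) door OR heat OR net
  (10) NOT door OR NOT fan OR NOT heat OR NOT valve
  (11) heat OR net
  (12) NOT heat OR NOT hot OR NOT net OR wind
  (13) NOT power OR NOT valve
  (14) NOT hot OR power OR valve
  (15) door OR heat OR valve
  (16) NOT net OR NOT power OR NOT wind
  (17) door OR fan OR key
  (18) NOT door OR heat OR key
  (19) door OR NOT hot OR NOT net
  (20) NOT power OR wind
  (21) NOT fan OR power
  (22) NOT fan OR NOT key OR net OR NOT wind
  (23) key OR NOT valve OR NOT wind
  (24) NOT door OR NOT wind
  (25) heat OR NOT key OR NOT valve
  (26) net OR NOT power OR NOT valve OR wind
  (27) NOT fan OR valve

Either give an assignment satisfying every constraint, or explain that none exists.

net=F, power=F, hot=F, wind=F, fan=F, valve=T, key=T, heat=T, door=T

Set net = False.
  then (heat OR net) forces heat = True.
Try power = True:
  (net OR NOT power OR NOT wind) forces wind = False.
  clause (NOT power OR wind) is falsified — backtrack.
So power = False.
  then (NOT fan OR power) forces fan = False.
Set hot = False.
Set wind = False.
Set valve = True.
Set key = True.
Set door = True.
All clauses satisfied.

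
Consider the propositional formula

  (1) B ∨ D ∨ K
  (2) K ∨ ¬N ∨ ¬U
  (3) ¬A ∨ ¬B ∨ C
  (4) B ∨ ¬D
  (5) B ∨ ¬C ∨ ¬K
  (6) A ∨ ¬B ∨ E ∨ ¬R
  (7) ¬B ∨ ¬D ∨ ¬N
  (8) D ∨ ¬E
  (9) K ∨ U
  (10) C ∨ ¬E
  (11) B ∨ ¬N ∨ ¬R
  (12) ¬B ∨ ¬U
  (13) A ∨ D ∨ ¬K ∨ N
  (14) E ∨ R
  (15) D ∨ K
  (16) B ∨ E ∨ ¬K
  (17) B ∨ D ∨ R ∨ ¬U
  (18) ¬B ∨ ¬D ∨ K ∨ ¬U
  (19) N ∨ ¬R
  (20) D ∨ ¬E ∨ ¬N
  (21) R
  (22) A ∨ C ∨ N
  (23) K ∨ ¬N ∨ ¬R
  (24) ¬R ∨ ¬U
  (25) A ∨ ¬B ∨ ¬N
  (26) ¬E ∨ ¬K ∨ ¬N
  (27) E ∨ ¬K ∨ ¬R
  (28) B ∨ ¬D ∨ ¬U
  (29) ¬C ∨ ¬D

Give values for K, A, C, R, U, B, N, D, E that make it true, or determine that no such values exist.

Case R = True:
  (N ∨ ¬R) forces N = True.
  (B ∨ ¬N ∨ ¬R) forces B = True.
  (¬B ∨ ¬D ∨ ¬N) forces D = False.
  (D ∨ ¬E) forces E = False.
  (A ∨ ¬B ∨ E ∨ ¬R) forces A = True.
  (¬A ∨ ¬B ∨ C) forces C = True.
  (¬B ∨ ¬U) forces U = False.
  (K ∨ U) forces K = True.
  Clause (E ∨ ¬K ∨ ¬R) is falsified — contradiction.
Case R = False:
  Clause (R) is falsified — contradiction.
Both cases fail, so the formula is unsatisfiable.

The formula is unsatisfiable.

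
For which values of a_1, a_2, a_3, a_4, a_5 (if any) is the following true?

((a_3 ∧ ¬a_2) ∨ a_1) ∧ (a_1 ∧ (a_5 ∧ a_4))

a_1 = True, a_2 = True, a_3 = False, a_4 = True, a_5 = True

  (a_3 ∧ ¬a_2) ∨ a_1 = True
    a_3 ∧ ¬a_2 = False
      ¬a_2 = False
  a_1 ∧ (a_5 ∧ a_4) = True
    a_5 ∧ a_4 = True
Both conjuncts True, so the formula holds.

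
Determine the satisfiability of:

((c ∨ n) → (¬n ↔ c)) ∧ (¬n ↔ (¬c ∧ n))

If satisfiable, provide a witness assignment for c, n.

Case n = True: the formula simplifies to ¬c ∧ c.
  c = True: the conjunct ¬c is False.
  c = False: the conjunct c is False.
Case n = False: the conjunct ¬n ↔ (¬c ∧ n) becomes ¬False ↔ (¬c ∧ False) = False.
Both cases fail — unsatisfiable.

UNSATISFIABLE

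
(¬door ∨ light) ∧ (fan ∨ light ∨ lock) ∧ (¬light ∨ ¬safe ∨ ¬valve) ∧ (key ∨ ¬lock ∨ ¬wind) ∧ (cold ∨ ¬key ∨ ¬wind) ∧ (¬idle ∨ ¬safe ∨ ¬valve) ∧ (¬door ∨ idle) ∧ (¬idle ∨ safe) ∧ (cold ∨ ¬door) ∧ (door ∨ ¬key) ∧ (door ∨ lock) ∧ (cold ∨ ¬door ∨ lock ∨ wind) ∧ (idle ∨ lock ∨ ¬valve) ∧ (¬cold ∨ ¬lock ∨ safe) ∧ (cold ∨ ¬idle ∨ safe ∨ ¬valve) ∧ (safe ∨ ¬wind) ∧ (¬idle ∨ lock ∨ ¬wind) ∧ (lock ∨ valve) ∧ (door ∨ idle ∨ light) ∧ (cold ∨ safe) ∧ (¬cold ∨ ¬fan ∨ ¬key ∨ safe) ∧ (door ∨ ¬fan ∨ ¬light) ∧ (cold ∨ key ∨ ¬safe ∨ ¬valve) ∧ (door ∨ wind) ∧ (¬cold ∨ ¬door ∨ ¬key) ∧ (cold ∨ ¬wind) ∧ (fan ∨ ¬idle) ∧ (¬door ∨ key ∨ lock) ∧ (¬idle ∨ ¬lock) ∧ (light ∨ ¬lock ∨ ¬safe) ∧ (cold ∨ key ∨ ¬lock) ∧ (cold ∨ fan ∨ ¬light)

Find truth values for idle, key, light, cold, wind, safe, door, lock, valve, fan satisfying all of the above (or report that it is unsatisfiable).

Case idle = True:
  (¬idle ∨ safe) forces safe = True.
  (¬idle ∨ ¬safe ∨ ¬valve) forces valve = False.
  (lock ∨ valve) forces lock = True.
  Clause (¬idle ∨ ¬lock) is falsified — contradiction.
Case idle = False:
  (¬door ∨ idle) forces door = False.
  (door ∨ ¬key) forces key = False.
  (door ∨ lock) forces lock = True.
  (key ∨ ¬lock ∨ ¬wind) forces wind = False.
  Clause (door ∨ wind) is falsified — contradiction.
Both cases fail, so the formula is unsatisfiable.

Unsatisfiable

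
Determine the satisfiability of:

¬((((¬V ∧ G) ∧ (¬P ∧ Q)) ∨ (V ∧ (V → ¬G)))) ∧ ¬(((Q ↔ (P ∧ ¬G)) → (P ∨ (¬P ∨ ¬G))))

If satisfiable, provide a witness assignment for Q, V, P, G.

Unsatisfiable

The conjunct ¬(((Q ↔ (P ∧ ¬G)) → (P ∨ (¬P ∨ ¬G)))) is unsatisfiable on its own:
  Q=F, P=F, G=F: evaluates to False.
  Q=F, P=F, G=T: evaluates to False.
  Q=F, P=T, G=F: evaluates to False.
  Q=F, P=T, G=T: evaluates to False.
  Q=T, P=F, G=F: evaluates to False.
  Q=T, P=F, G=T: evaluates to False.
  Q=T, P=T, G=F: evaluates to False.
  Q=T, P=T, G=T: evaluates to False.
So the whole conjunction is unsatisfiable.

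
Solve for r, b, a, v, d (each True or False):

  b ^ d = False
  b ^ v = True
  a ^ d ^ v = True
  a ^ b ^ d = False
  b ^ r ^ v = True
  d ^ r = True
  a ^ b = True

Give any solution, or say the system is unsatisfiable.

r = False; b = True; a = False; v = False; d = True

b ^ d = T ^ T = False ✓
b ^ v = T ^ F = True ✓
a ^ d ^ v = F ^ T ^ F = True ✓
a ^ b ^ d = F ^ T ^ T = False ✓
b ^ r ^ v = T ^ F ^ F = True ✓
d ^ r = T ^ F = True ✓
a ^ b = F ^ T = True ✓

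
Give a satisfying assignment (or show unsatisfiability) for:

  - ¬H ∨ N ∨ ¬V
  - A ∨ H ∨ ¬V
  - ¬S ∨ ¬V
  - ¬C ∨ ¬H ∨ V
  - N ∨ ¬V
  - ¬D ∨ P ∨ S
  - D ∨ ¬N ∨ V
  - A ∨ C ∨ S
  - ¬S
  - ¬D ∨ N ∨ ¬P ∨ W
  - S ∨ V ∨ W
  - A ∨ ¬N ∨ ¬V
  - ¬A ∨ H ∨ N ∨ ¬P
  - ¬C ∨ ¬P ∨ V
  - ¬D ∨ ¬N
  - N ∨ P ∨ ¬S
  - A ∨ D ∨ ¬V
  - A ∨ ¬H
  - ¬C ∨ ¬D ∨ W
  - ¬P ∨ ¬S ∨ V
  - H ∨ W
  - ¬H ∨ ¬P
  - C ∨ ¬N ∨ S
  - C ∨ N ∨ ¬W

W = True, A = True, N = True, H = True, S = False, C = True, D = False, P = False, V = True

Unit clause (¬S) forces S = False.
Set W = True.
Set A = True.
Set N = True.
  then (¬D ∨ ¬N) forces D = False.
  then (C ∨ ¬N ∨ S) forces C = True.
  then (D ∨ ¬N ∨ V) forces V = True.
Set H = True.
  then (¬H ∨ ¬P) forces P = False.
All clauses satisfied.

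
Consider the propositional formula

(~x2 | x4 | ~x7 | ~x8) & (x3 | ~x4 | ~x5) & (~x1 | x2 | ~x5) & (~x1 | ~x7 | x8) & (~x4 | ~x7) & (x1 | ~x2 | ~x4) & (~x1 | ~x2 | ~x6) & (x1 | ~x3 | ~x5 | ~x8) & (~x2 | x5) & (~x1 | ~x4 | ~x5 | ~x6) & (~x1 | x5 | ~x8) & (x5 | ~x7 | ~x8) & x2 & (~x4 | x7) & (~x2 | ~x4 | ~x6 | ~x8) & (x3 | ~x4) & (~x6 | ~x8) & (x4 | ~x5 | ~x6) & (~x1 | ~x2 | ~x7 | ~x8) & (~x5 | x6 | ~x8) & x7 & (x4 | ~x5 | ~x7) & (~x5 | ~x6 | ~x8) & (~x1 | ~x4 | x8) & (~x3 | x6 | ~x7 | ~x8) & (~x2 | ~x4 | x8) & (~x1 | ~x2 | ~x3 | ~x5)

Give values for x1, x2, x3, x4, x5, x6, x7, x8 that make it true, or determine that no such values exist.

Case x2 = True:
  (~x2 | x5) forces x5 = True.
  (x7) forces x7 = True.
  (~x4 | ~x7) forces x4 = False.
  Clause (x4 | ~x5 | ~x7) is falsified — contradiction.
Case x2 = False:
  Clause (x2) is falsified — contradiction.
Both cases fail, so the formula is unsatisfiable.

UNSATISFIABLE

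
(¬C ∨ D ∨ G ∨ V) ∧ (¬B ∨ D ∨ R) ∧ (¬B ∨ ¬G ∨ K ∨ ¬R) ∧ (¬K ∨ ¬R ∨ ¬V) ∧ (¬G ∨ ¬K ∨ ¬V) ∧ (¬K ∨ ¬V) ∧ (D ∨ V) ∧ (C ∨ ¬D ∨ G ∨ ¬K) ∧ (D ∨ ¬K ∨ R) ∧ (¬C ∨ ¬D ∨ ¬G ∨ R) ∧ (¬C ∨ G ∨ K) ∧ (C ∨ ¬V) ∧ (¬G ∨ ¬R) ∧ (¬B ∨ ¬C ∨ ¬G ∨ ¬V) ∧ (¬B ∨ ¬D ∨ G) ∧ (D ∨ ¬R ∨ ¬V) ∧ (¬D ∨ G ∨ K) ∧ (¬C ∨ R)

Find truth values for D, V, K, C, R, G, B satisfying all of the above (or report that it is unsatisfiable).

Set D = True.
Try V = True:
  (¬K ∨ ¬V) forces K = False.
  (C ∨ ¬V) forces C = True.
  (¬C ∨ G ∨ K) forces G = True.
  (¬C ∨ ¬D ∨ ¬G ∨ R) forces R = True.
  clause (¬G ∨ ¬R) is falsified — backtrack.
So V = False.
Set K = True.
Set C = True.
  then (¬C ∨ R) forces R = True.
  then (¬G ∨ ¬R) forces G = False.
  then (¬B ∨ ¬D ∨ G) forces B = False.
All clauses satisfied.

D = True, V = False, K = True, C = True, R = True, G = False, B = False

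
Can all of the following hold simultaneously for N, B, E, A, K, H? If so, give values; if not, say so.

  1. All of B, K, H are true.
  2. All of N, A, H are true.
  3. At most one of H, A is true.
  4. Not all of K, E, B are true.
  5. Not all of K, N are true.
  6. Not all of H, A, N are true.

No satisfying assignment exists.

Case N = True:
  (1) forces B = True.
  (1) forces K = True.
  Constraint (5) is violated (K=T, N=T) — contradiction.
Case N = False:
  Constraint (2) is violated (N=F) — contradiction.
Both cases fail — unsatisfiable.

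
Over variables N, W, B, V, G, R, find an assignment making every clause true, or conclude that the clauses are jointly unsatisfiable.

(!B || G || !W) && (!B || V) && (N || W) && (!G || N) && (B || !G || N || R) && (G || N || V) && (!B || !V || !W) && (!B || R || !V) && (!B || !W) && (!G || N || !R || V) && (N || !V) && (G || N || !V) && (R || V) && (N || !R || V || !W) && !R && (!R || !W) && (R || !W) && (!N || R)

Case R = True:
  Clause (!R) is falsified — contradiction.
Case R = False:
  (R || V) forces V = True.
  (!B || R || !V) forces B = False.
  (N || !V) forces N = True.
  Clause (!N || R) is falsified — contradiction.
Both cases fail, so the formula is unsatisfiable.

Unsatisfiable — no assignment works.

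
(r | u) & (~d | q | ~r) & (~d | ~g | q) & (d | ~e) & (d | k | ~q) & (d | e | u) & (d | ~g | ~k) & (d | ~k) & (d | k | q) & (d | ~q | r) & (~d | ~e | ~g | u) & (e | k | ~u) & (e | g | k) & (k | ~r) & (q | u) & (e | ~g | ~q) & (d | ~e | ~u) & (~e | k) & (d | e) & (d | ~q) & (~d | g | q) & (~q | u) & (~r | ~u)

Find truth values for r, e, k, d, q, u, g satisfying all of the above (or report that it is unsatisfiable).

r=F; e=T; k=T; d=T; q=T; u=T; g=F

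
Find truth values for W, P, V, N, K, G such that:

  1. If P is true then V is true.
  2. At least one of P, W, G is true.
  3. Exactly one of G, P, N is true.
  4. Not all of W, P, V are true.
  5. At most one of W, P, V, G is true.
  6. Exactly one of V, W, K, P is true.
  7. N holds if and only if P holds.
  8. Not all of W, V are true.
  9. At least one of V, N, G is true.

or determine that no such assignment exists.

W=F, P=F, V=F, N=F, K=T, G=T

  (1) P=F ⇒ V: vacuous ✓
  (2) {P, W, G}: 1 true — at least one ✓
  (3) {G, P, N}: 1 true — exactly one ✓
  (4) {W, P, V}: 0/3 true — not all ✓
  (5) {W, P, V, G}: 1 true — at most one ✓
  (6) {V, W, K, P}: 1 true — exactly one ✓
  (7) N=F, P=F — same ✓
  (8) {W, V}: 0/2 true — not all ✓
  (9) {V, N, G}: 1 true — at least one ✓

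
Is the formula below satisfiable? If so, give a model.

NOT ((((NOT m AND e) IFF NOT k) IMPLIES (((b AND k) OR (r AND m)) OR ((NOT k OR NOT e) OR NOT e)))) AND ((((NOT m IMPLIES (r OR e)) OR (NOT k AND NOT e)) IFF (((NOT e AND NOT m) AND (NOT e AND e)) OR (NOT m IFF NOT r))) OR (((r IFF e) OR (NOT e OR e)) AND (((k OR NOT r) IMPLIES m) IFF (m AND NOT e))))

UNSATISFIABLE

Case e = True: the formula simplifies to NOT (((NOT m IFF NOT k) IMPLIES (((b AND k) OR (r AND m)) OR NOT k))) AND ((NOT m IFF NOT r) OR NOT (((k OR NOT r) IMPLIES m))).
  k = True: simplifies to NOT ((m IMPLIES (b OR (r AND m)))) AND ((NOT m IFF NOT r) OR NOT m).
    m = True: simplifies to NOT ((b OR r)) AND r.
      r = True: the conjunct NOT ((b OR r)) becomes NOT ((b OR True)) = False.
      r = False: the conjunct r is False.
    m = False: the conjunct NOT ((m IMPLIES (b OR (r AND m)))) becomes NOT ((False IMPLIES b)) = False.
  k = False: the conjunct NOT (((NOT m IFF NOT k) IMPLIES (((b AND k) OR (r AND m)) OR NOT k))) becomes NOT ((NOT m IMPLIES True)) = False.
Case e = False: the conjunct NOT ((((NOT m AND e) IFF NOT k) IMPLIES (((b AND k) OR (r AND m)) OR ((NOT k OR NOT e) OR NOT e)))) becomes NOT ((k IMPLIES True)) = False.
Both cases fail — unsatisfiable.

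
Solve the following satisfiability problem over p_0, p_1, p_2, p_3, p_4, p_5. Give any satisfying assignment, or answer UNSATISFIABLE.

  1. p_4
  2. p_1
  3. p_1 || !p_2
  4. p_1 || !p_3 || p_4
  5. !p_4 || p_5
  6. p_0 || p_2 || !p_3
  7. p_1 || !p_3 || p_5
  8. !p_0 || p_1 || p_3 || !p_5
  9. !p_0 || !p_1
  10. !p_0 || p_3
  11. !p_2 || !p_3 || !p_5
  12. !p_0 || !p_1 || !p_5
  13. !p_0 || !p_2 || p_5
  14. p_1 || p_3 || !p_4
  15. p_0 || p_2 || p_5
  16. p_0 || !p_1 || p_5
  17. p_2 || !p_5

p_0: False, p_1: True, p_2: True, p_3: False, p_4: True, p_5: True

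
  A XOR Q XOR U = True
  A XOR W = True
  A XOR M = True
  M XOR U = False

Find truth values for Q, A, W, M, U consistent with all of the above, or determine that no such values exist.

Q=F; A=T; W=F; M=F; U=F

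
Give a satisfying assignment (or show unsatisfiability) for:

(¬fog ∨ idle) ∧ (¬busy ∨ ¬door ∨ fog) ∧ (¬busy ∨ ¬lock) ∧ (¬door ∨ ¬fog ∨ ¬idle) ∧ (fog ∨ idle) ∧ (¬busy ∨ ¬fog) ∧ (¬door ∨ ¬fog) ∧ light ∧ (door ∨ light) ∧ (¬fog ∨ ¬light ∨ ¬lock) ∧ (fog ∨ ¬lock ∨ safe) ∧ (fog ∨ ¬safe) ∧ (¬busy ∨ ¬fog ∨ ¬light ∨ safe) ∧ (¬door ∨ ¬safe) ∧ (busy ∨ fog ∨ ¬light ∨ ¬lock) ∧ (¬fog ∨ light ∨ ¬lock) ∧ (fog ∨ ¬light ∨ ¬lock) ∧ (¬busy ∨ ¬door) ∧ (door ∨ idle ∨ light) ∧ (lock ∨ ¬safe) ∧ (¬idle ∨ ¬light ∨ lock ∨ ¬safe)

light = True, safe = False, busy = True, fog = False, lock = False, door = False, idle = True

Unit clause (light) forces light = True.
Set safe = False.
Set busy = True.
  then (¬busy ∨ ¬lock) forces lock = False.
  then (¬busy ∨ ¬fog) forces fog = False.
  then (¬busy ∨ ¬door) forces door = False.
  then (fog ∨ idle) forces idle = True.
All clauses satisfied.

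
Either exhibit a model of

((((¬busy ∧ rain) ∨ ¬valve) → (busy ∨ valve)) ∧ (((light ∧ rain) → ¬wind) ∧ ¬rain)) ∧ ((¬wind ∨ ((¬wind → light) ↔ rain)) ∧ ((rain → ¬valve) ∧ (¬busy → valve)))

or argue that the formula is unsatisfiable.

valve = False, light = False, wind = False, rain = False, busy = True

  (((¬busy ∧ rain) ∨ ¬valve) → (busy ∨ valve)) ∧ (((light ∧ rain) → ¬wind) ∧ ¬rain) = True
    ((¬busy ∧ rain) ∨ ¬valve) → (busy ∨ valve) = True
      (¬busy ∧ rain) ∨ ¬valve = True
        ¬busy ∧ rain = False
          ¬busy = False
        ¬valve = True
      busy ∨ valve = True
    ((light ∧ rain) → ¬wind) ∧ ¬rain = True
      (light ∧ rain) → ¬wind = True
        light ∧ rain = False
        ¬wind = True
      ¬rain = True
  (¬wind ∨ ((¬wind → light) ↔ rain)) ∧ ((rain → ¬valve) ∧ (¬busy → valve)) = True
    ¬wind ∨ ((¬wind → light) ↔ rain) = True
      ¬wind = True
      (¬wind → light) ↔ rain = True
        ¬wind → light = False
          ¬wind = True
    (rain → ¬valve) ∧ (¬busy → valve) = True
      rain → ¬valve = True
        ¬valve = True
      ¬busy → valve = True
        ¬busy = False
Both conjuncts True, so the formula holds.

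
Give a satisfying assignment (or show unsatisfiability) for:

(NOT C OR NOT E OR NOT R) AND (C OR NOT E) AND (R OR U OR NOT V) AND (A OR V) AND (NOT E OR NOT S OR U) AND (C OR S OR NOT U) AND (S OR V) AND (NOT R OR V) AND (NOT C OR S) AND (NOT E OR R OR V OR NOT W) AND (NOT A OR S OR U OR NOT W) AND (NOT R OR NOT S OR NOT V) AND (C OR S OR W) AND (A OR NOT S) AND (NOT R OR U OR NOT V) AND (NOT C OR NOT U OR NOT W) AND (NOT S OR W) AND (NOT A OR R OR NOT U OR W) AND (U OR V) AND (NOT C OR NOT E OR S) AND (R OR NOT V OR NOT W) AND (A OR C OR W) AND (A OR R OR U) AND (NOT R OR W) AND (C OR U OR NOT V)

Try W = False:
  (NOT S OR W) forces S = False.
  (S OR V) forces V = True.
  (NOT C OR S) forces C = False.
  clause (C OR S OR W) is falsified — backtrack.
So W = True.
Set C = False.
  then (C OR NOT E) forces E = False.
Try U = False:
  (U OR V) forces V = True.
  clause (C OR U OR NOT V) is falsified — backtrack.
So U = True.
  then (C OR S OR NOT U) forces S = True.
  then (A OR NOT S) forces A = True.
Set V = False.
  then (NOT R OR V) forces R = False.
All clauses satisfied.

W=T, C=F, U=T, V=F, R=F, A=T, E=F, S=T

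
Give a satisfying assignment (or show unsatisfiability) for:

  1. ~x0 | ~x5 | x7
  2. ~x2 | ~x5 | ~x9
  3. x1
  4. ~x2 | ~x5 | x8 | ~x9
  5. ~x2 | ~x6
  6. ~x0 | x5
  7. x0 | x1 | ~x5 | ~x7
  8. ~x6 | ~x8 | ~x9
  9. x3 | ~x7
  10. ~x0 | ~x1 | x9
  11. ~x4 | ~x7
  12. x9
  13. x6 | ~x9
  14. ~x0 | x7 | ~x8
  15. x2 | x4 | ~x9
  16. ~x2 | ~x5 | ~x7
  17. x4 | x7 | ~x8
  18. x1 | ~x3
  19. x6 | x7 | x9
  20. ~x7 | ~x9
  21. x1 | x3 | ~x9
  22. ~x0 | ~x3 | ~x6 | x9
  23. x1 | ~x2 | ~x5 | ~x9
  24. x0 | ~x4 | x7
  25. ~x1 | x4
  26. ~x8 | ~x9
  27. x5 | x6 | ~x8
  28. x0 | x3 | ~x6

Case x1 = True:
  (x9) forces x9 = True.
  (x6 | ~x9) forces x6 = True.
  (~x2 | ~x6) forces x2 = False.
  (~x6 | ~x8 | ~x9) forces x8 = False.
  (x2 | x4 | ~x9) forces x4 = True.
  (~x4 | ~x7) forces x7 = False.
  (x0 | ~x4 | x7) forces x0 = True.
  (~x0 | ~x5 | x7) forces x5 = False.
  Clause (~x0 | x5) is falsified — contradiction.
Case x1 = False:
  Clause (x1) is falsified — contradiction.
Both cases fail, so the formula is unsatisfiable.

UNSATISFIABLE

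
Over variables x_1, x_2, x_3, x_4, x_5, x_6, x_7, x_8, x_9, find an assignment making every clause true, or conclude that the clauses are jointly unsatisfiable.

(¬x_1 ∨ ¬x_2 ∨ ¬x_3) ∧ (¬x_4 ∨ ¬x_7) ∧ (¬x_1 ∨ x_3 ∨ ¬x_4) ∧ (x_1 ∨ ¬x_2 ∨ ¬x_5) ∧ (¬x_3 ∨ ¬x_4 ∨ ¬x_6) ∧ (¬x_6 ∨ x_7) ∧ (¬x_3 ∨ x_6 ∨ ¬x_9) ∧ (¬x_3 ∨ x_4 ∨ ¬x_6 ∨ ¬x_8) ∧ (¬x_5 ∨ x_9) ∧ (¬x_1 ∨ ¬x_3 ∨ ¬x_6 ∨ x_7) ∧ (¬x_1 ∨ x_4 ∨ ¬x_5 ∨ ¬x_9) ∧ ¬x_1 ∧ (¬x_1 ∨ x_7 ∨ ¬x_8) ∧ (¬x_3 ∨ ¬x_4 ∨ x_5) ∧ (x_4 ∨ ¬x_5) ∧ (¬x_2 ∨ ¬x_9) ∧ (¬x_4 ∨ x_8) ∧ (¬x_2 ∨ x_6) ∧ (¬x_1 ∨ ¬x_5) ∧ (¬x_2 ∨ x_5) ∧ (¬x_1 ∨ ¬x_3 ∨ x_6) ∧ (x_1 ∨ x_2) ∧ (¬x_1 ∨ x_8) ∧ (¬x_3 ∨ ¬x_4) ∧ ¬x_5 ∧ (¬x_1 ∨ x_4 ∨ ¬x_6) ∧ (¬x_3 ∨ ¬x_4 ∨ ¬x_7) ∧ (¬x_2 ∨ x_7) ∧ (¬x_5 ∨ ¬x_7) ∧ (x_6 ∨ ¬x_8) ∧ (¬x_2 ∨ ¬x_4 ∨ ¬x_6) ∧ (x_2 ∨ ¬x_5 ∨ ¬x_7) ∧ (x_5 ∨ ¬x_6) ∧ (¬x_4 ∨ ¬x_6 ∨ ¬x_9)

No satisfying assignment exists.

Case x_1 = True:
  Clause (¬x_1) is falsified — contradiction.
Case x_1 = False:
  (x_1 ∨ x_2) forces x_2 = True.
  (x_1 ∨ ¬x_2 ∨ ¬x_5) forces x_5 = False.
  Clause (¬x_2 ∨ x_5) is falsified — contradiction.
Both cases fail, so the formula is unsatisfiable.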